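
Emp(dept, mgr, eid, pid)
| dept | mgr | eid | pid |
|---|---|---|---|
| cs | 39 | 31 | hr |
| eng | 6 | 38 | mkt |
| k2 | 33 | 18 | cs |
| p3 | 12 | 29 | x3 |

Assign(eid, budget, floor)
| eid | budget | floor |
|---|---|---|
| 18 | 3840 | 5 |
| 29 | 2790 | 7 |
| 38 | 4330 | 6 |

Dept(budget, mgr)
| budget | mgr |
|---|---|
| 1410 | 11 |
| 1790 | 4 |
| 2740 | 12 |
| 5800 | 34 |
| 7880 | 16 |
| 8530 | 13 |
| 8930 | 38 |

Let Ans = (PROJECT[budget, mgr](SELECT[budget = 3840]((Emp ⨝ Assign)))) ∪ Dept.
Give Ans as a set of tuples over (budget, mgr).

{(1410, 11), (1790, 4), (2740, 12), (3840, 33), (5800, 34), (7880, 16), (8530, 13), (8930, 38)}

Joining Emp and Assign on eid yields {(eng, 6, 38, mkt, 4330, 6), (k2, 33, 18, cs, 3840, 5), (p3, 12, 29, x3, 2790, 7)}.
Selection budget = 3840: {(k2, 33, 18, cs, 3840, 5)}
Keep only column(s) budget, mgr: {(3840, 33)}
Taking the union: {(1410, 11), (1790, 4), (2740, 12), (3840, 33), (5800, 34), (7880, 16), (8530, 13), (8930, 38)}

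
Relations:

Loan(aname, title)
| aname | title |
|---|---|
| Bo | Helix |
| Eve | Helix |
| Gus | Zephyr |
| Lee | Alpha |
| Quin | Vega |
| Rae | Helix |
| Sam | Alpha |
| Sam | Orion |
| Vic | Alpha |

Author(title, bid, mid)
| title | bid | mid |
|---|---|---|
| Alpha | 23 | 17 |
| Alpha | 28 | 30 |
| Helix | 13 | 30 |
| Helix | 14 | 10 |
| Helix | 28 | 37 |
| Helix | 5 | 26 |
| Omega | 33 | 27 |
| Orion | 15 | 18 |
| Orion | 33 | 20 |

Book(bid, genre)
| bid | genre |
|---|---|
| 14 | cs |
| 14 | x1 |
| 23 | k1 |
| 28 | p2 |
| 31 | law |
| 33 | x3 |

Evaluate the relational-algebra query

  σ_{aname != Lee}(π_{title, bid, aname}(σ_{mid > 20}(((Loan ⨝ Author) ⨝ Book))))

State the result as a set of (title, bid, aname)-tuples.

Loan ⋈ Author (natural join on title): {(Bo, Helix, 13, 30), (Bo, Helix, 14, 10), (Bo, Helix, 28, 37), (Bo, Helix, 5, 26), (Eve, Helix, 13, 30), (Eve, Helix, 14, 10), (Eve, Helix, 28, 37), (Eve, Helix, 5, 26), (Lee, Alpha, 23, 17), (Lee, Alpha, 28, 30), (Rae, Helix, 13, 30), (Rae, Helix, 14, 10), (Rae, Helix, 28, 37), (Rae, Helix, 5, 26), (Sam, Alpha, 23, 17), (Sam, Alpha, 28, 30), (Sam, Orion, 15, 18), (Sam, Orion, 33, 20), (Vic, Alpha, 23, 17), (Vic, Alpha, 28, 30)}
(Loan ⨝ Author) ⋈ Book (natural join on bid): {(Bo, Helix, 14, 10, cs), (Bo, Helix, 14, 10, x1), (Bo, Helix, 28, 37, p2), (Eve, Helix, 14, 10, cs), (Eve, Helix, 14, 10, x1), (Eve, Helix, 28, 37, p2), (Lee, Alpha, 23, 17, k1), (Lee, Alpha, 28, 30, p2), (Rae, Helix, 14, 10, cs), (Rae, Helix, 14, 10, x1), (Rae, Helix, 28, 37, p2), (Sam, Alpha, 23, 17, k1), (Sam, Alpha, 28, 30, p2), (Sam, Orion, 33, 20, x3), (Vic, Alpha, 23, 17, k1), (Vic, Alpha, 28, 30, p2)}
Filtering on mid > 20 leaves {(Bo, Helix, 28, 37, p2), (Eve, Helix, 28, 37, p2), (Lee, Alpha, 28, 30, p2), (Rae, Helix, 28, 37, p2), (Sam, Alpha, 28, 30, p2), (Vic, Alpha, 28, 30, p2)}.
π[title, bid, aname]: project onto (title, bid, aname) → {(Alpha, 28, Lee), (Alpha, 28, Sam), (Alpha, 28, Vic), (Helix, 28, Bo), (Helix, 28, Eve), (Helix, 28, Rae)}
Filtering on aname != Lee leaves {(Alpha, 28, Sam), (Alpha, 28, Vic), (Helix, 28, Bo), (Helix, 28, Eve), (Helix, 28, Rae)}.

{(Alpha, 28, Sam), (Alpha, 28, Vic), (Helix, 28, Bo), (Helix, 28, Eve), (Helix, 28, Rae)}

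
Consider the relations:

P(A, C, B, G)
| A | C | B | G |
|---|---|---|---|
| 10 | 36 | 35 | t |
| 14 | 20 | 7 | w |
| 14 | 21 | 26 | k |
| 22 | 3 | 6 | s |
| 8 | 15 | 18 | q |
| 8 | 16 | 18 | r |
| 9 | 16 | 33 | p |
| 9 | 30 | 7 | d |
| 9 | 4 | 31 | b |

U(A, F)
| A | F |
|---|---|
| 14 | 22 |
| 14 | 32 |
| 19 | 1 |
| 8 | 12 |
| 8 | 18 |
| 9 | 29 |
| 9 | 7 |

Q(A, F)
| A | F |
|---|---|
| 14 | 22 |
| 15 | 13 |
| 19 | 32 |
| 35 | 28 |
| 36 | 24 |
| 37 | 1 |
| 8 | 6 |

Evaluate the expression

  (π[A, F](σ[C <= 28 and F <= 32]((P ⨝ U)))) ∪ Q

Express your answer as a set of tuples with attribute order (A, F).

{(14, 22), (14, 32), (15, 13), (19, 32), (35, 28), (36, 24), (37, 1), (8, 12), (8, 18), (8, 6), (9, 29), (9, 7)}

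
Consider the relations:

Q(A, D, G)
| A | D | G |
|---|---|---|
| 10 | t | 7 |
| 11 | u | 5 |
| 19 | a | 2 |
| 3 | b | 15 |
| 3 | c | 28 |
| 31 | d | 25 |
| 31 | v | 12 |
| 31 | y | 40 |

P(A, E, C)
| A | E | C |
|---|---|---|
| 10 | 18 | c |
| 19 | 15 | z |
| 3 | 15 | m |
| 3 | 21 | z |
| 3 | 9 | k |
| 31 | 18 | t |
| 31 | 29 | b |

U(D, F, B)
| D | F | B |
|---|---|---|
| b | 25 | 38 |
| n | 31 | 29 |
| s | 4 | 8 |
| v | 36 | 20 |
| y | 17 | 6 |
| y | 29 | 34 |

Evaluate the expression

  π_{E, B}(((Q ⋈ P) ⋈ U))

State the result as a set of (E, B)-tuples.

Joining Q and P on A yields {(10, t, 7, 18, c), (19, a, 2, 15, z), (3, b, 15, 15, m), (3, b, 15, 21, z), (3, b, 15, 9, k), (3, c, 28, 15, m), (3, c, 28, 21, z), (3, c, 28, 9, k), (31, d, 25, 18, t), (31, d, 25, 29, b), (31, v, 12, 18, t), (31, v, 12, 29, b), (31, y, 40, 18, t), (31, y, 40, 29, b)}.
Joining (Q ⋈ P) and U on D yields {(3, b, 15, 15, m, 25, 38), (3, b, 15, 21, z, 25, 38), (3, b, 15, 9, k, 25, 38), (31, v, 12, 18, t, 36, 20), (31, v, 12, 29, b, 36, 20), (31, y, 40, 18, t, 17, 6), (31, y, 40, 18, t, 29, 34), (31, y, 40, 29, b, 17, 6), (31, y, 40, 29, b, 29, 34)}.
Keep only column(s) E, B: {(15, 38), (18, 20), (18, 34), (18, 6), (21, 38), (29, 20), (29, 34), (29, 6), (9, 38)}

{(15, 38), (18, 20), (18, 34), (18, 6), (21, 38), (29, 20), (29, 34), (29, 6), (9, 38)}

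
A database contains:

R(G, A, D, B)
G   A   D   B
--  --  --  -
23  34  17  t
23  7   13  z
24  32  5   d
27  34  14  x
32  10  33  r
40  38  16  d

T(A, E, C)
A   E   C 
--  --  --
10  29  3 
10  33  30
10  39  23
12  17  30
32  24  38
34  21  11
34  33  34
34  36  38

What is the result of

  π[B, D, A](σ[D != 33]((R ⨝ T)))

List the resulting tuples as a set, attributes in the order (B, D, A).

Natural join on A: {(23, 34, 17, t, 21, 11), (23, 34, 17, t, 33, 34), (23, 34, 17, t, 36, 38), (24, 32, 5, d, 24, 38), (27, 34, 14, x, 21, 11), (27, 34, 14, x, 33, 34), (27, 34, 14, x, 36, 38), (32, 10, 33, r, 29, 3), (32, 10, 33, r, 33, 30), (32, 10, 33, r, 39, 23)}
Filtering on D != 33 leaves {(23, 34, 17, t, 21, 11), (23, 34, 17, t, 33, 34), (23, 34, 17, t, 36, 38), (24, 32, 5, d, 24, 38), (27, 34, 14, x, 21, 11), (27, 34, 14, x, 33, 34), (27, 34, 14, x, 36, 38)}.
π_{B, D, A} gives {(d, 5, 32), (t, 17, 34), (x, 14, 34)} (4 duplicate(s) eliminated).

{(d, 5, 32), (t, 17, 34), (x, 14, 34)}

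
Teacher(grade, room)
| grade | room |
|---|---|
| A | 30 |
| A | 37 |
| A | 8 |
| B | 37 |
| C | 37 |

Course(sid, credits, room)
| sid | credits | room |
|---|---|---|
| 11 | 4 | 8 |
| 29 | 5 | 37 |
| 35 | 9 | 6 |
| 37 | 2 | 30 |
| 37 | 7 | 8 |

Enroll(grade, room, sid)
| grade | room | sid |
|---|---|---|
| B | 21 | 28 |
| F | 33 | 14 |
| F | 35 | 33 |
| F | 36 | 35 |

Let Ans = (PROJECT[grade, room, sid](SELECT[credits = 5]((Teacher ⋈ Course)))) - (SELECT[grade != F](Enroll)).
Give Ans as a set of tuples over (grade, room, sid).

{(A, 37, 29), (B, 37, 29), (C, 37, 29)}

Teacher ⋈ Course (natural join on room): {(A, 30, 37, 2), (A, 37, 29, 5), (A, 8, 11, 4), (A, 8, 37, 7), (B, 37, 29, 5), (C, 37, 29, 5)}
Filtering on credits = 5 leaves {(A, 37, 29, 5), (B, 37, 29, 5), (C, 37, 29, 5)}.
π_{grade, room, sid} gives {(A, 37, 29), (B, 37, 29), (C, 37, 29)}.
Filtering on grade != F leaves {(B, 21, 28)}.
Difference: {(A, 37, 29), (B, 37, 29), (C, 37, 29)} with {(B, 21, 28)} → {(A, 37, 29), (B, 37, 29), (C, 37, 29)}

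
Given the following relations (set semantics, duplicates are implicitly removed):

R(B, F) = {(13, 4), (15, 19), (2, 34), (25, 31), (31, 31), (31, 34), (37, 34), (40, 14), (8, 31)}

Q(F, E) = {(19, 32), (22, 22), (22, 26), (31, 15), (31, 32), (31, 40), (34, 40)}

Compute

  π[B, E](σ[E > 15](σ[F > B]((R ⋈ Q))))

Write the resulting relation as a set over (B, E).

{(15, 32), (2, 40), (25, 32), (25, 40), (31, 40), (8, 32), (8, 40)}

Natural join on F: {(15, 19, 32), (2, 34, 40), (25, 31, 15), (25, 31, 32), (25, 31, 40), (31, 31, 15), (31, 31, 32), (31, 31, 40), (31, 34, 40), (37, 34, 40), (8, 31, 15), (8, 31, 32), (8, 31, 40)}
Filtering on F > B leaves {(15, 19, 32), (2, 34, 40), (25, 31, 15), (25, 31, 32), (25, 31, 40), (31, 34, 40), (8, 31, 15), (8, 31, 32), (8, 31, 40)}.
Filtering on E > 15 leaves {(15, 19, 32), (2, 34, 40), (25, 31, 32), (25, 31, 40), (31, 34, 40), (8, 31, 32), (8, 31, 40)}.
Keep only column(s) B, E: {(15, 32), (2, 40), (25, 32), (25, 40), (31, 40), (8, 32), (8, 40)}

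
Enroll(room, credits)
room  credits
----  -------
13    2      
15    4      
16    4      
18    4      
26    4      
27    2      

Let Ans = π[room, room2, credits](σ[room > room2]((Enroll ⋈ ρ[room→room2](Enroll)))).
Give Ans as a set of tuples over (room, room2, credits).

ρ[room→room2]: schema becomes (room2, credits); tuples unchanged.
Natural join on credits: {(13, 2, 13), (13, 2, 27), (15, 4, 15), (15, 4, 16), (15, 4, 18), (15, 4, 26), (16, 4, 15), (16, 4, 16), (16, 4, 18), (16, 4, 26), (18, 4, 15), (18, 4, 16), (18, 4, 18), (18, 4, 26), (26, 4, 15), (26, 4, 16), (26, 4, 18), (26, 4, 26), (27, 2, 13), (27, 2, 27)}
Selection room > room2: {(16, 4, 15), (18, 4, 15), (18, 4, 16), (26, 4, 15), (26, 4, 16), (26, 4, 18), (27, 2, 13)}
π_{room, room2, credits} gives {(16, 15, 4), (18, 15, 4), (18, 16, 4), (26, 15, 4), (26, 16, 4), (26, 18, 4), (27, 13, 2)}.

{(16, 15, 4), (18, 15, 4), (18, 16, 4), (26, 15, 4), (26, 16, 4), (26, 18, 4), (27, 13, 2)}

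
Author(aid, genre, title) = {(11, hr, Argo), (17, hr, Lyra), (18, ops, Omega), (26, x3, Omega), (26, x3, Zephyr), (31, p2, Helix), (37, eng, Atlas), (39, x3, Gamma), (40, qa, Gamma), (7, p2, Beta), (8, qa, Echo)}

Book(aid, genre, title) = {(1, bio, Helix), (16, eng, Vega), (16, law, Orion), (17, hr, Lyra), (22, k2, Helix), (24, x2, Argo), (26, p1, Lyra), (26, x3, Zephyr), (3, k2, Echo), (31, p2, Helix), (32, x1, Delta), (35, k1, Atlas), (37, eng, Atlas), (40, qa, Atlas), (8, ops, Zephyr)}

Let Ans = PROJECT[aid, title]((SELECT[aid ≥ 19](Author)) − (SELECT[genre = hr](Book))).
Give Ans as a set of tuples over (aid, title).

{(26, Omega), (26, Zephyr), (31, Helix), (37, Atlas), (39, Gamma), (40, Gamma)}

Apply σ_{aid ≥ 19}; surviving tuples: {(26, x3, Omega), (26, x3, Zephyr), (31, p2, Helix), (37, eng, Atlas), (39, x3, Gamma), (40, qa, Gamma)}
Apply σ_{genre = hr}; surviving tuples: {(17, hr, Lyra)}
Taking the difference: {(26, x3, Omega), (26, x3, Zephyr), (31, p2, Helix), (37, eng, Atlas), (39, x3, Gamma), (40, qa, Gamma)}
π[aid, title]: project onto (aid, title) → {(26, Omega), (26, Zephyr), (31, Helix), (37, Atlas), (39, Gamma), (40, Gamma)}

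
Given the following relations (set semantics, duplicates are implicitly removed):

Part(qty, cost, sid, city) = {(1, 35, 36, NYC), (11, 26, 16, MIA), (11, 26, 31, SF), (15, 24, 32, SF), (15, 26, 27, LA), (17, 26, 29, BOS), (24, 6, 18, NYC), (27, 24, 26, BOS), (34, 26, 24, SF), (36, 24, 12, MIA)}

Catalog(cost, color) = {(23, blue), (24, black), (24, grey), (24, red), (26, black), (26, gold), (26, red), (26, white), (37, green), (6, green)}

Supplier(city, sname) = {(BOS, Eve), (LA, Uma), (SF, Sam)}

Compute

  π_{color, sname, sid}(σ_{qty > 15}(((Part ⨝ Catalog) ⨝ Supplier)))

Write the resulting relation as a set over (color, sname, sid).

Part ⋈ Catalog (natural join on cost): {(11, 26, 16, MIA, black), (11, 26, 16, MIA, gold), (11, 26, 16, MIA, red), (11, 26, 16, MIA, white), (11, 26, 31, SF, black), (11, 26, 31, SF, gold), (11, 26, 31, SF, red), (11, 26, 31, SF, white), (15, 24, 32, SF, black), (15, 24, 32, SF, grey), (15, 24, 32, SF, red), (15, 26, 27, LA, black), (15, 26, 27, LA, gold), (15, 26, 27, LA, red), (15, 26, 27, LA, white), (17, 26, 29, BOS, black), (17, 26, 29, BOS, gold), (17, 26, 29, BOS, red), (17, 26, 29, BOS, white), (24, 6, 18, NYC, green), (27, 24, 26, BOS, black), (27, 24, 26, BOS, grey), (27, 24, 26, BOS, red), (34, 26, 24, SF, black), (34, 26, 24, SF, gold), (34, 26, 24, SF, red), (34, 26, 24, SF, white), (36, 24, 12, MIA, black), (36, 24, 12, MIA, grey), (36, 24, 12, MIA, red)}
(Part ⨝ Catalog) ⋈ Supplier (natural join on city): {(11, 26, 31, SF, black, Sam), (11, 26, 31, SF, gold, Sam), (11, 26, 31, SF, red, Sam), (11, 26, 31, SF, white, Sam), (15, 24, 32, SF, black, Sam), (15, 24, 32, SF, grey, Sam), (15, 24, 32, SF, red, Sam), (15, 26, 27, LA, black, Uma), (15, 26, 27, LA, gold, Uma), (15, 26, 27, LA, red, Uma), (15, 26, 27, LA, white, Uma), (17, 26, 29, BOS, black, Eve), (17, 26, 29, BOS, gold, Eve), (17, 26, 29, BOS, red, Eve), (17, 26, 29, BOS, white, Eve), (27, 24, 26, BOS, black, Eve), (27, 24, 26, BOS, grey, Eve), (27, 24, 26, BOS, red, Eve), (34, 26, 24, SF, black, Sam), (34, 26, 24, SF, gold, Sam), (34, 26, 24, SF, red, Sam), (34, 26, 24, SF, white, Sam)}
Apply σ_{qty > 15}; surviving tuples: {(17, 26, 29, BOS, black, Eve), (17, 26, 29, BOS, gold, Eve), (17, 26, 29, BOS, red, Eve), (17, 26, 29, BOS, white, Eve), (27, 24, 26, BOS, black, Eve), (27, 24, 26, BOS, grey, Eve), (27, 24, 26, BOS, red, Eve), (34, 26, 24, SF, black, Sam), (34, 26, 24, SF, gold, Sam), (34, 26, 24, SF, red, Sam), (34, 26, 24, SF, white, Sam)}
π[color, sname, sid]: project onto (color, sname, sid) → {(black, Eve, 26), (black, Eve, 29), (black, Sam, 24), (gold, Eve, 29), (gold, Sam, 24), (grey, Eve, 26), (red, Eve, 26), (red, Eve, 29), (red, Sam, 24), (white, Eve, 29), (white, Sam, 24)}

{(black, Eve, 26), (black, Eve, 29), (black, Sam, 24), (gold, Eve, 29), (gold, Sam, 24), (grey, Eve, 26), (red, Eve, 26), (red, Eve, 29), (red, Sam, 24), (white, Eve, 29), (white, Sam, 24)}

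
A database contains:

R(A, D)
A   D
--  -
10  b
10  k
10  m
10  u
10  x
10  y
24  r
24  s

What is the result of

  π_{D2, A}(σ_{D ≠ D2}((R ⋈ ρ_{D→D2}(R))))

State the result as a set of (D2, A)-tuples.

{(b, 10), (k, 10), (m, 10), (r, 24), (s, 24), (u, 10), (x, 10), (y, 10)}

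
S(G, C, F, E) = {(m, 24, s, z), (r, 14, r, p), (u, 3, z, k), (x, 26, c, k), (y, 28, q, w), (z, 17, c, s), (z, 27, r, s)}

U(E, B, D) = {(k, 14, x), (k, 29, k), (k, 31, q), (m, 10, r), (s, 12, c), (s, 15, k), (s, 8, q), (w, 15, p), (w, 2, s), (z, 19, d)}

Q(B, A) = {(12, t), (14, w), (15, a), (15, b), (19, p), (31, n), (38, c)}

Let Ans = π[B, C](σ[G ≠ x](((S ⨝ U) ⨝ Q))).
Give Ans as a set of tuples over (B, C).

{(12, 17), (12, 27), (14, 3), (15, 17), (15, 27), (15, 28), (19, 24), (31, 3)}

S ⋈ U (natural join on E): {(m, 24, s, z, 19, d), (u, 3, z, k, 14, x), (u, 3, z, k, 29, k), (u, 3, z, k, 31, q), (x, 26, c, k, 14, x), (x, 26, c, k, 29, k), (x, 26, c, k, 31, q), (y, 28, q, w, 15, p), (y, 28, q, w, 2, s), (z, 17, c, s, 12, c), (z, 17, c, s, 15, k), (z, 17, c, s, 8, q), (z, 27, r, s, 12, c), (z, 27, r, s, 15, k), (z, 27, r, s, 8, q)}
(S ⨝ U) ⋈ Q (natural join on B): {(m, 24, s, z, 19, d, p), (u, 3, z, k, 14, x, w), (u, 3, z, k, 31, q, n), (x, 26, c, k, 14, x, w), (x, 26, c, k, 31, q, n), (y, 28, q, w, 15, p, a), (y, 28, q, w, 15, p, b), (z, 17, c, s, 12, c, t), (z, 17, c, s, 15, k, a), (z, 17, c, s, 15, k, b), (z, 27, r, s, 12, c, t), (z, 27, r, s, 15, k, a), (z, 27, r, s, 15, k, b)}
Selection G ≠ x: {(m, 24, s, z, 19, d, p), (u, 3, z, k, 14, x, w), (u, 3, z, k, 31, q, n), (y, 28, q, w, 15, p, a), (y, 28, q, w, 15, p, b), (z, 17, c, s, 12, c, t), (z, 17, c, s, 15, k, a), (z, 17, c, s, 15, k, b), (z, 27, r, s, 12, c, t), (z, 27, r, s, 15, k, a), (z, 27, r, s, 15, k, b)}
Projecting to B, C (3 duplicate(s) eliminated): {(12, 17), (12, 27), (14, 3), (15, 17), (15, 27), (15, 28), (19, 24), (31, 3)}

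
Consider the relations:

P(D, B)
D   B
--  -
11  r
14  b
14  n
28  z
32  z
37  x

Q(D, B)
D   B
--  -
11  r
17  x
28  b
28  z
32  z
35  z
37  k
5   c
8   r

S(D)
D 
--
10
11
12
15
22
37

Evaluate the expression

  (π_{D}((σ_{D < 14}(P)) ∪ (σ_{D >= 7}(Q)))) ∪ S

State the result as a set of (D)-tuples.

Filtering on D < 14 leaves {(11, r)}.
Filtering on D >= 7 leaves {(11, r), (17, x), (28, b), (28, z), (32, z), (35, z), (37, k), (8, r)}.
Union: {(11, r)} with {(11, r), (17, x), (28, b), (28, z), (32, z), (35, z), (37, k), (8, r)} → {(11, r), (17, x), (28, b), (28, z), (32, z), (35, z), (37, k), (8, r)}
π[D]: project onto (D) (1 duplicate(s) eliminated) → {11, 17, 28, 32, 35, 37, 8}
Union: {11, 17, 28, 32, 35, 37, 8} with {10, 11, 12, 15, 22, 37} → {10, 11, 12, 15, 17, 22, 28, 32, 35, 37, 8}

{10, 11, 12, 15, 17, 22, 28, 32, 35, 37, 8}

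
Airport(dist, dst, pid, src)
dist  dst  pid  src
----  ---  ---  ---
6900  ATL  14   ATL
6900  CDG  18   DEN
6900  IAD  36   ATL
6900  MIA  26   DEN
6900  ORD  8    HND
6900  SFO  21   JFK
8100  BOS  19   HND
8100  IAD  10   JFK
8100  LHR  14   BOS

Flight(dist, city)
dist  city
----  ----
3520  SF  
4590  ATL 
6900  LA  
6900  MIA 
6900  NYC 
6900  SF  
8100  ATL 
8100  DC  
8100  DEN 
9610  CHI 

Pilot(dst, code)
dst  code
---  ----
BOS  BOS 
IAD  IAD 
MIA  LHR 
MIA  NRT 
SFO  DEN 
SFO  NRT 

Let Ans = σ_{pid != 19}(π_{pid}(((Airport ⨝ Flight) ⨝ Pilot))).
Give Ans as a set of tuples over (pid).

Airport ⋈ Flight (natural join on dist): {(6900, ATL, 14, ATL, LA), (6900, ATL, 14, ATL, MIA), (6900, ATL, 14, ATL, NYC), (6900, ATL, 14, ATL, SF), (6900, CDG, 18, DEN, LA), (6900, CDG, 18, DEN, MIA), (6900, CDG, 18, DEN, NYC), (6900, CDG, 18, DEN, SF), (6900, IAD, 36, ATL, LA), (6900, IAD, 36, ATL, MIA), (6900, IAD, 36, ATL, NYC), (6900, IAD, 36, ATL, SF), (6900, MIA, 26, DEN, LA), (6900, MIA, 26, DEN, MIA), (6900, MIA, 26, DEN, NYC), (6900, MIA, 26, DEN, SF), (6900, ORD, 8, HND, LA), (6900, ORD, 8, HND, MIA), (6900, ORD, 8, HND, NYC), (6900, ORD, 8, HND, SF), (6900, SFO, 21, JFK, LA), (6900, SFO, 21, JFK, MIA), (6900, SFO, 21, JFK, NYC), (6900, SFO, 21, JFK, SF), (8100, BOS, 19, HND, ATL), (8100, BOS, 19, HND, DC), (8100, BOS, 19, HND, DEN), (8100, IAD, 10, JFK, ATL), (8100, IAD, 10, JFK, DC), (8100, IAD, 10, JFK, DEN), (8100, LHR, 14, BOS, ATL), (8100, LHR, 14, BOS, DC), (8100, LHR, 14, BOS, DEN)}
(Airport ⨝ Flight) ⋈ Pilot (natural join on dst): {(6900, IAD, 36, ATL, LA, IAD), (6900, IAD, 36, ATL, MIA, IAD), (6900, IAD, 36, ATL, NYC, IAD), (6900, IAD, 36, ATL, SF, IAD), (6900, MIA, 26, DEN, LA, LHR), (6900, MIA, 26, DEN, LA, NRT), (6900, MIA, 26, DEN, MIA, LHR), (6900, MIA, 26, DEN, MIA, NRT), (6900, MIA, 26, DEN, NYC, LHR), (6900, MIA, 26, DEN, NYC, NRT), (6900, MIA, 26, DEN, SF, LHR), (6900, MIA, 26, DEN, SF, NRT), (6900, SFO, 21, JFK, LA, DEN), (6900, SFO, 21, JFK, LA, NRT), (6900, SFO, 21, JFK, MIA, DEN), (6900, SFO, 21, JFK, MIA, NRT), (6900, SFO, 21, JFK, NYC, DEN), (6900, SFO, 21, JFK, NYC, NRT), (6900, SFO, 21, JFK, SF, DEN), (6900, SFO, 21, JFK, SF, NRT), (8100, BOS, 19, HND, ATL, BOS), (8100, BOS, 19, HND, DC, BOS), (8100, BOS, 19, HND, DEN, BOS), (8100, IAD, 10, JFK, ATL, IAD), (8100, IAD, 10, JFK, DC, IAD), (8100, IAD, 10, JFK, DEN, IAD)}
π[pid]: project onto (pid) (21 duplicate(s) eliminated) → {10, 19, 21, 26, 36}
Apply σ_{pid != 19}; surviving tuples: {10, 21, 26, 36}

{10, 21, 26, 36}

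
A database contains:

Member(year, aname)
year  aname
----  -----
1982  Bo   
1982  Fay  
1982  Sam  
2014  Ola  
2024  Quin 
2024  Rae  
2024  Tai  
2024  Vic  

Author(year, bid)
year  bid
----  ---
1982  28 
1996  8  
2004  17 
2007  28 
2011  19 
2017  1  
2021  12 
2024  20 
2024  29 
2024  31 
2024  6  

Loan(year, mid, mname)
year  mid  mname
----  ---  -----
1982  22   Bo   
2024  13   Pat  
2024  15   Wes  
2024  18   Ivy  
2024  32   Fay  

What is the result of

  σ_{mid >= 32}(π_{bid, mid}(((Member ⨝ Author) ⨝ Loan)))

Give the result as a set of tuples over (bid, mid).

{(20, 32), (29, 32), (31, 32), (6, 32)}

Joining Member and Author on year yields {(1982, Bo, 28), (1982, Fay, 28), (1982, Sam, 28), (2024, Quin, 20), (2024, Quin, 29), (2024, Quin, 31), (2024, Quin, 6), (2024, Rae, 20), (2024, Rae, 29), (2024, Rae, 31), (2024, Rae, 6), (2024, Tai, 20), (2024, Tai, 29), (2024, Tai, 31), (2024, Tai, 6), (2024, Vic, 20), (2024, Vic, 29), (2024, Vic, 31), (2024, Vic, 6)}.
Joining (Member ⨝ Author) and Loan on year yields {(1982, Bo, 28, 22, Bo), (1982, Fay, 28, 22, Bo), (1982, Sam, 28, 22, Bo), (2024, Quin, 20, 13, Pat), (2024, Quin, 20, 15, Wes), (2024, Quin, 20, 18, Ivy), (2024, Quin, 20, 32, Fay), (2024, Quin, 29, 13, Pat), (2024, Quin, 29, 15, Wes), (2024, Quin, 29, 18, Ivy), (2024, Quin, 29, 32, Fay), (2024, Quin, 31, 13, Pat), (2024, Quin, 31, 15, Wes), (2024, Quin, 31, 18, Ivy), (2024, Quin, 31, 32, Fay), (2024, Quin, 6, 13, Pat), (2024, Quin, 6, 15, Wes), (2024, Quin, 6, 18, Ivy), (2024, Quin, 6, 32, Fay), (2024, Rae, 20, 13, Pat), (2024, Rae, 20, 15, Wes), (2024, Rae, 20, 18, Ivy), (2024, Rae, 20, 32, Fay), (2024, Rae, 29, 13, Pat), (2024, Rae, 29, 15, Wes), (2024, Rae, 29, 18, Ivy), (2024, Rae, 29, 32, Fay), (2024, Rae, 31, 13, Pat), (2024, Rae, 31, 15, Wes), (2024, Rae, 31, 18, Ivy), (2024, Rae, 31, 32, Fay), (2024, Rae, 6, 13, Pat), (2024, Rae, 6, 15, Wes), (2024, Rae, 6, 18, Ivy), (2024, Rae, 6, 32, Fay), (2024, Tai, 20, 13, Pat), (2024, Tai, 20, 15, Wes), (2024, Tai, 20, 18, Ivy), (2024, Tai, 20, 32, Fay), (2024, Tai, 29, 13, Pat), (2024, Tai, 29, 15, Wes), (2024, Tai, 29, 18, Ivy), (2024, Tai, 29, 32, Fay), (2024, Tai, 31, 13, Pat), (2024, Tai, 31, 15, Wes), (2024, Tai, 31, 18, Ivy), (2024, Tai, 31, 32, Fay), (2024, Tai, 6, 13, Pat), (2024, Tai, 6, 15, Wes), (2024, Tai, 6, 18, Ivy), (2024, Tai, 6, 32, Fay), (2024, Vic, 20, 13, Pat), (2024, Vic, 20, 15, Wes), (2024, Vic, 20, 18, Ivy), (2024, Vic, 20, 32, Fay), (2024, Vic, 29, 13, Pat), (2024, Vic, 29, 15, Wes), (2024, Vic, 29, 18, Ivy), (2024, Vic, 29, 32, Fay), (2024, Vic, 31, 13, Pat), (2024, Vic, 31, 15, Wes), (2024, Vic, 31, 18, Ivy), (2024, Vic, 31, 32, Fay), (2024, Vic, 6, 13, Pat), (2024, Vic, 6, 15, Wes), (2024, Vic, 6, 18, Ivy), (2024, Vic, 6, 32, Fay)}.
π[bid, mid]: project onto (bid, mid) (50 duplicate(s) eliminated) → {(20, 13), (20, 15), (20, 18), (20, 32), (28, 22), (29, 13), (29, 15), (29, 18), (29, 32), (31, 13), (31, 15), (31, 18), (31, 32), (6, 13), (6, 15), (6, 18), (6, 32)}
Filtering on mid >= 32 leaves {(20, 32), (29, 32), (31, 32), (6, 32)}.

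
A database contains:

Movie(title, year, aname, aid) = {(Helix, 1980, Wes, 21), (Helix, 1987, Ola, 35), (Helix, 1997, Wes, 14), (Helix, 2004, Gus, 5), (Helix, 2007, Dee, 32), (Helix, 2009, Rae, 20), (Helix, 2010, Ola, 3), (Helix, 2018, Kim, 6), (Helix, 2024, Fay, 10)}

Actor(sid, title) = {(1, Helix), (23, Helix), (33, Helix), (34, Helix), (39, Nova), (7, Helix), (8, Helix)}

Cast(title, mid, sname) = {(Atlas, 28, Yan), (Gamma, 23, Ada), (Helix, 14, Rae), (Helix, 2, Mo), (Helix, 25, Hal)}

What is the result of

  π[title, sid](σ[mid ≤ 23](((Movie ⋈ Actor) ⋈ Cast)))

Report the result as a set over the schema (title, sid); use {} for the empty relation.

{(Helix, 1), (Helix, 23), (Helix, 33), (Helix, 34), (Helix, 7), (Helix, 8)}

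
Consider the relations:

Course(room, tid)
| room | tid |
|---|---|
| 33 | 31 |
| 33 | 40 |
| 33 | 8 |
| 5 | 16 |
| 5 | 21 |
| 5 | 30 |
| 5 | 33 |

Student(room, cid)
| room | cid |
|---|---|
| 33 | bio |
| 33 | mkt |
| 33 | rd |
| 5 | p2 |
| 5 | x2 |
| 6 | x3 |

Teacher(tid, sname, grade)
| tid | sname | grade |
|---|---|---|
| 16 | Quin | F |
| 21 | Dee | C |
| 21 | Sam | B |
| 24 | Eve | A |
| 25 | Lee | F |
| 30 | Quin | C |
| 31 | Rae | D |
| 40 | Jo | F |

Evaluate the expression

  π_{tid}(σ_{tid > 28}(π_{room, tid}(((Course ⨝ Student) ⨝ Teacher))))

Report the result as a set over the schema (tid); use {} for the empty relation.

Natural join on room: {(33, 31, bio), (33, 31, mkt), (33, 31, rd), (33, 40, bio), (33, 40, mkt), (33, 40, rd), (33, 8, bio), (33, 8, mkt), (33, 8, rd), (5, 16, p2), (5, 16, x2), (5, 21, p2), (5, 21, x2), (5, 30, p2), (5, 30, x2), (5, 33, p2), (5, 33, x2)}
Natural join on tid: {(33, 31, bio, Rae, D), (33, 31, mkt, Rae, D), (33, 31, rd, Rae, D), (33, 40, bio, Jo, F), (33, 40, mkt, Jo, F), (33, 40, rd, Jo, F), (5, 16, p2, Quin, F), (5, 16, x2, Quin, F), (5, 21, p2, Dee, C), (5, 21, p2, Sam, B), (5, 21, x2, Dee, C), (5, 21, x2, Sam, B), (5, 30, p2, Quin, C), (5, 30, x2, Quin, C)}
Keep only column(s) room, tid (9 duplicate(s) eliminated): {(33, 31), (33, 40), (5, 16), (5, 21), (5, 30)}
Apply σ_{tid > 28}; surviving tuples: {(33, 31), (33, 40), (5, 30)}
Keep only column(s) tid: {30, 31, 40}

{30, 31, 40}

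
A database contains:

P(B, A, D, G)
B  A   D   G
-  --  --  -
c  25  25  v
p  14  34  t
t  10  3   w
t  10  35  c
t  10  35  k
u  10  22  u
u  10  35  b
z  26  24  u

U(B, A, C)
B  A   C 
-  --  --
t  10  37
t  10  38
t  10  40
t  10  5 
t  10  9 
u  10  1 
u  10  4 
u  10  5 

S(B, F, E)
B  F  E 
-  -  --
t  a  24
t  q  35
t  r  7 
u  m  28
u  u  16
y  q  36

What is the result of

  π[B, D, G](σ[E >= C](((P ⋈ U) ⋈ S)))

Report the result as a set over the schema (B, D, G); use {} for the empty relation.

{(t, 3, w), (t, 35, c), (t, 35, k), (u, 22, u), (u, 35, b)}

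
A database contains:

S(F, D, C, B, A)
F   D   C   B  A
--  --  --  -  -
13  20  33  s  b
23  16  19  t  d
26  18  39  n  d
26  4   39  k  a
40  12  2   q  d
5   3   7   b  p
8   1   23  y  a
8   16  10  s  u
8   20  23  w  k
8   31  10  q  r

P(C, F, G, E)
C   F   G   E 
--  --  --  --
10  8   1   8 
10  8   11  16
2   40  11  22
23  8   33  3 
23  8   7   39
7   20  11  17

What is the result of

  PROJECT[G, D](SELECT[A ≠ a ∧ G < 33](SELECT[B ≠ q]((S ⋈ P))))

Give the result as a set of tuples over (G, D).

Natural join on F, C: {(40, 12, 2, q, d, 11, 22), (8, 1, 23, y, a, 33, 3), (8, 1, 23, y, a, 7, 39), (8, 16, 10, s, u, 1, 8), (8, 16, 10, s, u, 11, 16), (8, 20, 23, w, k, 33, 3), (8, 20, 23, w, k, 7, 39), (8, 31, 10, q, r, 1, 8), (8, 31, 10, q, r, 11, 16)}
Selection B ≠ q: {(8, 1, 23, y, a, 33, 3), (8, 1, 23, y, a, 7, 39), (8, 16, 10, s, u, 1, 8), (8, 16, 10, s, u, 11, 16), (8, 20, 23, w, k, 33, 3), (8, 20, 23, w, k, 7, 39)}
Selection A ≠ a ∧ G < 33: {(8, 16, 10, s, u, 1, 8), (8, 16, 10, s, u, 11, 16), (8, 20, 23, w, k, 7, 39)}
Projecting to G, D: {(1, 16), (11, 16), (7, 20)}

{(1, 16), (11, 16), (7, 20)}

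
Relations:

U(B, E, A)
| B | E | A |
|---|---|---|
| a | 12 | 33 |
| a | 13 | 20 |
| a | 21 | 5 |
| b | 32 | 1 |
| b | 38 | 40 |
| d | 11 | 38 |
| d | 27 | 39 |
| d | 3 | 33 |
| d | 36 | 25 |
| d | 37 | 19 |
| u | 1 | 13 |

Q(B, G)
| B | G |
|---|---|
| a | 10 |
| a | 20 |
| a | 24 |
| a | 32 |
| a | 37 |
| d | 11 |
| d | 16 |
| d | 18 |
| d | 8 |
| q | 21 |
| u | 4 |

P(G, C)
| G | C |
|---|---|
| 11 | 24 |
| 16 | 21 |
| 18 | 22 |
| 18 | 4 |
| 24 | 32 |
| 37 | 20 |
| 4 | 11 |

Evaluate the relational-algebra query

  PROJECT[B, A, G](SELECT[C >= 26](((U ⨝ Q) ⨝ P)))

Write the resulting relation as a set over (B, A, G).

{(a, 20, 24), (a, 33, 24), (a, 5, 24)}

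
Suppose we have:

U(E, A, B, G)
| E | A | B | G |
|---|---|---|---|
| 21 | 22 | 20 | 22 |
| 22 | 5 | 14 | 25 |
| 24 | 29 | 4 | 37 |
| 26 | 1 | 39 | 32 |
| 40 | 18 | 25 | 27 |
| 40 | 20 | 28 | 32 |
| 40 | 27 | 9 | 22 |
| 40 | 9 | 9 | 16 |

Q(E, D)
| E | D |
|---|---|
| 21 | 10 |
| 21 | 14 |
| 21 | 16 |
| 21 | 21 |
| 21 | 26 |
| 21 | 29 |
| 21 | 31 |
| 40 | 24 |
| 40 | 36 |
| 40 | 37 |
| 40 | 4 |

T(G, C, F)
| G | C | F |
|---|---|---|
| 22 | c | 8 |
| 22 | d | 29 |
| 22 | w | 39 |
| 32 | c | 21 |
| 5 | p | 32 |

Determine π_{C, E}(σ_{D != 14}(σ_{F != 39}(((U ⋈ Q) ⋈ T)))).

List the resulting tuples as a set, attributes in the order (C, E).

{(c, 21), (c, 40), (d, 21), (d, 40)}

Natural join on E: {(21, 22, 20, 22, 10), (21, 22, 20, 22, 14), (21, 22, 20, 22, 16), (21, 22, 20, 22, 21), (21, 22, 20, 22, 26), (21, 22, 20, 22, 29), (21, 22, 20, 22, 31), (40, 18, 25, 27, 24), (40, 18, 25, 27, 36), (40, 18, 25, 27, 37), (40, 18, 25, 27, 4), (40, 20, 28, 32, 24), (40, 20, 28, 32, 36), (40, 20, 28, 32, 37), (40, 20, 28, 32, 4), (40, 27, 9, 22, 24), (40, 27, 9, 22, 36), (40, 27, 9, 22, 37), (40, 27, 9, 22, 4), (40, 9, 9, 16, 24), (40, 9, 9, 16, 36), (40, 9, 9, 16, 37), (40, 9, 9, 16, 4)}
Natural join on G: {(21, 22, 20, 22, 10, c, 8), (21, 22, 20, 22, 10, d, 29), (21, 22, 20, 22, 10, w, 39), (21, 22, 20, 22, 14, c, 8), (21, 22, 20, 22, 14, d, 29), (21, 22, 20, 22, 14, w, 39), (21, 22, 20, 22, 16, c, 8), (21, 22, 20, 22, 16, d, 29), (21, 22, 20, 22, 16, w, 39), (21, 22, 20, 22, 21, c, 8), (21, 22, 20, 22, 21, d, 29), (21, 22, 20, 22, 21, w, 39), (21, 22, 20, 22, 26, c, 8), (21, 22, 20, 22, 26, d, 29), (21, 22, 20, 22, 26, w, 39), (21, 22, 20, 22, 29, c, 8), (21, 22, 20, 22, 29, d, 29), (21, 22, 20, 22, 29, w, 39), (21, 22, 20, 22, 31, c, 8), (21, 22, 20, 22, 31, d, 29), (21, 22, 20, 22, 31, w, 39), (40, 20, 28, 32, 24, c, 21), (40, 20, 28, 32, 36, c, 21), (40, 20, 28, 32, 37, c, 21), (40, 20, 28, 32, 4, c, 21), (40, 27, 9, 22, 24, c, 8), (40, 27, 9, 22, 24, d, 29), (40, 27, 9, 22, 24, w, 39), (40, 27, 9, 22, 36, c, 8), (40, 27, 9, 22, 36, d, 29), (40, 27, 9, 22, 36, w, 39), (40, 27, 9, 22, 37, c, 8), (40, 27, 9, 22, 37, d, 29), (40, 27, 9, 22, 37, w, 39), (40, 27, 9, 22, 4, c, 8), (40, 27, 9, 22, 4, d, 29), (40, 27, 9, 22, 4, w, 39)}
Filtering on F != 39 leaves {(21, 22, 20, 22, 10, c, 8), (21, 22, 20, 22, 10, d, 29), (21, 22, 20, 22, 14, c, 8), (21, 22, 20, 22, 14, d, 29), (21, 22, 20, 22, 16, c, 8), (21, 22, 20, 22, 16, d, 29), (21, 22, 20, 22, 21, c, 8), (21, 22, 20, 22, 21, d, 29), (21, 22, 20, 22, 26, c, 8), (21, 22, 20, 22, 26, d, 29), (21, 22, 20, 22, 29, c, 8), (21, 22, 20, 22, 29, d, 29), (21, 22, 20, 22, 31, c, 8), (21, 22, 20, 22, 31, d, 29), (40, 20, 28, 32, 24, c, 21), (40, 20, 28, 32, 36, c, 21), (40, 20, 28, 32, 37, c, 21), (40, 20, 28, 32, 4, c, 21), (40, 27, 9, 22, 24, c, 8), (40, 27, 9, 22, 24, d, 29), (40, 27, 9, 22, 36, c, 8), (40, 27, 9, 22, 36, d, 29), (40, 27, 9, 22, 37, c, 8), (40, 27, 9, 22, 37, d, 29), (40, 27, 9, 22, 4, c, 8), (40, 27, 9, 22, 4, d, 29)}.
Filtering on D != 14 leaves {(21, 22, 20, 22, 10, c, 8), (21, 22, 20, 22, 10, d, 29), (21, 22, 20, 22, 16, c, 8), (21, 22, 20, 22, 16, d, 29), (21, 22, 20, 22, 21, c, 8), (21, 22, 20, 22, 21, d, 29), (21, 22, 20, 22, 26, c, 8), (21, 22, 20, 22, 26, d, 29), (21, 22, 20, 22, 29, c, 8), (21, 22, 20, 22, 29, d, 29), (21, 22, 20, 22, 31, c, 8), (21, 22, 20, 22, 31, d, 29), (40, 20, 28, 32, 24, c, 21), (40, 20, 28, 32, 36, c, 21), (40, 20, 28, 32, 37, c, 21), (40, 20, 28, 32, 4, c, 21), (40, 27, 9, 22, 24, c, 8), (40, 27, 9, 22, 24, d, 29), (40, 27, 9, 22, 36, c, 8), (40, 27, 9, 22, 36, d, 29), (40, 27, 9, 22, 37, c, 8), (40, 27, 9, 22, 37, d, 29), (40, 27, 9, 22, 4, c, 8), (40, 27, 9, 22, 4, d, 29)}.
π_{C, E} gives {(c, 21), (c, 40), (d, 21), (d, 40)} (20 duplicate(s) eliminated).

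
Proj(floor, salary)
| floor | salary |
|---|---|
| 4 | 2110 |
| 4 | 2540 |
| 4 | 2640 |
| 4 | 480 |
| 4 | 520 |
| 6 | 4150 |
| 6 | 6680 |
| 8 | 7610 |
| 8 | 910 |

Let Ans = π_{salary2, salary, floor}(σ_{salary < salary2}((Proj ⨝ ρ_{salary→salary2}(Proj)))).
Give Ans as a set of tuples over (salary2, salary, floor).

{(2110, 480, 4), (2110, 520, 4), (2540, 2110, 4), (2540, 480, 4), (2540, 520, 4), (2640, 2110, 4), (2640, 2540, 4), (2640, 480, 4), (2640, 520, 4), (520, 480, 4), (6680, 4150, 6), (7610, 910, 8)}

ρ[salary→salary2]: schema becomes (floor, salary2); tuples unchanged.
Natural join on floor: {(4, 2110, 2110), (4, 2110, 2540), (4, 2110, 2640), (4, 2110, 480), (4, 2110, 520), (4, 2540, 2110), (4, 2540, 2540), (4, 2540, 2640), (4, 2540, 480), (4, 2540, 520), (4, 2640, 2110), (4, 2640, 2540), (4, 2640, 2640), (4, 2640, 480), (4, 2640, 520), (4, 480, 2110), (4, 480, 2540), (4, 480, 2640), (4, 480, 480), (4, 480, 520), (4, 520, 2110), (4, 520, 2540), (4, 520, 2640), (4, 520, 480), (4, 520, 520), (6, 4150, 4150), (6, 4150, 6680), (6, 6680, 4150), (6, 6680, 6680), (8, 7610, 7610), (8, 7610, 910), (8, 910, 7610), (8, 910, 910)}
Selection salary < salary2: {(4, 2110, 2540), (4, 2110, 2640), (4, 2540, 2640), (4, 480, 2110), (4, 480, 2540), (4, 480, 2640), (4, 480, 520), (4, 520, 2110), (4, 520, 2540), (4, 520, 2640), (6, 4150, 6680), (8, 910, 7610)}
π[salary2, salary, floor]: project onto (salary2, salary, floor) → {(2110, 480, 4), (2110, 520, 4), (2540, 2110, 4), (2540, 480, 4), (2540, 520, 4), (2640, 2110, 4), (2640, 2540, 4), (2640, 480, 4), (2640, 520, 4), (520, 480, 4), (6680, 4150, 6), (7610, 910, 8)}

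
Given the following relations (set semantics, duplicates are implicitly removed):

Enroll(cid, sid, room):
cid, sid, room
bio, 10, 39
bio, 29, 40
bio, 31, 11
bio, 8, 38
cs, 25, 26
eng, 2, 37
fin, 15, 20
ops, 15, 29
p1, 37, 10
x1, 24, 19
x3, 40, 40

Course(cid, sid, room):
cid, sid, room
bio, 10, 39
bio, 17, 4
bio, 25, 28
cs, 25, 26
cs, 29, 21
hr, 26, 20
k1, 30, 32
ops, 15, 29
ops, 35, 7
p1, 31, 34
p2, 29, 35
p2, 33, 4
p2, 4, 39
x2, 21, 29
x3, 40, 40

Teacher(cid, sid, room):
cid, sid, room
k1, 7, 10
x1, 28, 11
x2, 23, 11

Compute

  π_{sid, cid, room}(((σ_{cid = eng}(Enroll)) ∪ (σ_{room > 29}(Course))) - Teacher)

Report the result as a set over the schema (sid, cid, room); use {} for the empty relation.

Apply σ_{cid = eng}; surviving tuples: {(eng, 2, 37)}
Apply σ_{room > 29}; surviving tuples: {(bio, 10, 39), (k1, 30, 32), (p1, 31, 34), (p2, 29, 35), (p2, 4, 39), (x3, 40, 40)}
Union: {(eng, 2, 37)} with {(bio, 10, 39), (k1, 30, 32), (p1, 31, 34), (p2, 29, 35), (p2, 4, 39), (x3, 40, 40)} → {(bio, 10, 39), (eng, 2, 37), (k1, 30, 32), (p1, 31, 34), (p2, 29, 35), (p2, 4, 39), (x3, 40, 40)}
Difference: {(bio, 10, 39), (eng, 2, 37), (k1, 30, 32), (p1, 31, 34), (p2, 29, 35), (p2, 4, 39), (x3, 40, 40)} with {(k1, 7, 10), (x1, 28, 11), (x2, 23, 11)} → {(bio, 10, 39), (eng, 2, 37), (k1, 30, 32), (p1, 31, 34), (p2, 29, 35), (p2, 4, 39), (x3, 40, 40)}
π[sid, cid, room]: project onto (sid, cid, room) → {(10, bio, 39), (2, eng, 37), (29, p2, 35), (30, k1, 32), (31, p1, 34), (4, p2, 39), (40, x3, 40)}

{(10, bio, 39), (2, eng, 37), (29, p2, 35), (30, k1, 32), (31, p1, 34), (4, p2, 39), (40, x3, 40)}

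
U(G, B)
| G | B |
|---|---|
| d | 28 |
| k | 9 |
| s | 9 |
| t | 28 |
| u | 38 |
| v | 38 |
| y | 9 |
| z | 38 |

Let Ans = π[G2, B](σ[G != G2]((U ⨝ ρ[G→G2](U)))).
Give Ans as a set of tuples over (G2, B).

ρ[G→G2]: schema becomes (G2, B); tuples unchanged.
U ⋈ ρ[G→G2](U) (natural join on B): {(d, 28, d), (d, 28, t), (k, 9, k), (k, 9, s), (k, 9, y), (s, 9, k), (s, 9, s), (s, 9, y), (t, 28, d), (t, 28, t), (u, 38, u), (u, 38, v), (u, 38, z), (v, 38, u), (v, 38, v), (v, 38, z), (y, 9, k), (y, 9, s), (y, 9, y), (z, 38, u), (z, 38, v), (z, 38, z)}
Filtering on G != G2 leaves {(d, 28, t), (k, 9, s), (k, 9, y), (s, 9, k), (s, 9, y), (t, 28, d), (u, 38, v), (u, 38, z), (v, 38, u), (v, 38, z), (y, 9, k), (y, 9, s), (z, 38, u), (z, 38, v)}.
Keep only column(s) G2, B (6 duplicate(s) eliminated): {(d, 28), (k, 9), (s, 9), (t, 28), (u, 38), (v, 38), (y, 9), (z, 38)}

{(d, 28), (k, 9), (s, 9), (t, 28), (u, 38), (v, 38), (y, 9), (z, 38)}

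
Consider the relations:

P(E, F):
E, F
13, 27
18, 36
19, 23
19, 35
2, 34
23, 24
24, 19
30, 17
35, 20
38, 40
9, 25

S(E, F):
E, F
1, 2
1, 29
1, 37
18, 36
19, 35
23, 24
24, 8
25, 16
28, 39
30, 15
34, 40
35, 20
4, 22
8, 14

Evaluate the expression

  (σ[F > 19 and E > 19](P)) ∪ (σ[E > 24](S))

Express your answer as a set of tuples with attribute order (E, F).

Apply σ_{F > 19 and E > 19}; surviving tuples: {(23, 24), (35, 20), (38, 40)}
Apply σ_{E > 24}; surviving tuples: {(25, 16), (28, 39), (30, 15), (34, 40), (35, 20)}
Union: {(23, 24), (35, 20), (38, 40)} with {(25, 16), (28, 39), (30, 15), (34, 40), (35, 20)} → {(23, 24), (25, 16), (28, 39), (30, 15), (34, 40), (35, 20), (38, 40)}

{(23, 24), (25, 16), (28, 39), (30, 15), (34, 40), (35, 20), (38, 40)}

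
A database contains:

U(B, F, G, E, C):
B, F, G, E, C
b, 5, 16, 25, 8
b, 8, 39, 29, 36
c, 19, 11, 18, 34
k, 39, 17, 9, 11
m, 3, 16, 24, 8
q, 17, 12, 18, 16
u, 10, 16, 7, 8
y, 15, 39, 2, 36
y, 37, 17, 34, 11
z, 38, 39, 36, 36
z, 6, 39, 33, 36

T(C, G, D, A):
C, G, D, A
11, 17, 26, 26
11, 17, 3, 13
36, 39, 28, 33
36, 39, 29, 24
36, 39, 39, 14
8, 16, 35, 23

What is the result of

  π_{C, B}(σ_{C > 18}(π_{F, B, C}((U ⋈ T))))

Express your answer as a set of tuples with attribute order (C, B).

Joining U and T on G, C yields {(b, 5, 16, 25, 8, 35, 23), (b, 8, 39, 29, 36, 28, 33), (b, 8, 39, 29, 36, 29, 24), (b, 8, 39, 29, 36, 39, 14), (k, 39, 17, 9, 11, 26, 26), (k, 39, 17, 9, 11, 3, 13), (m, 3, 16, 24, 8, 35, 23), (u, 10, 16, 7, 8, 35, 23), (y, 15, 39, 2, 36, 28, 33), (y, 15, 39, 2, 36, 29, 24), (y, 15, 39, 2, 36, 39, 14), (y, 37, 17, 34, 11, 26, 26), (y, 37, 17, 34, 11, 3, 13), (z, 38, 39, 36, 36, 28, 33), (z, 38, 39, 36, 36, 29, 24), (z, 38, 39, 36, 36, 39, 14), (z, 6, 39, 33, 36, 28, 33), (z, 6, 39, 33, 36, 29, 24), (z, 6, 39, 33, 36, 39, 14)}.
Projecting to F, B, C (10 duplicate(s) eliminated): {(10, u, 8), (15, y, 36), (3, m, 8), (37, y, 11), (38, z, 36), (39, k, 11), (5, b, 8), (6, z, 36), (8, b, 36)}
Filtering on C > 18 leaves {(15, y, 36), (38, z, 36), (6, z, 36), (8, b, 36)}.
Projecting to C, B (1 duplicate(s) eliminated): {(36, b), (36, y), (36, z)}

{(36, b), (36, y), (36, z)}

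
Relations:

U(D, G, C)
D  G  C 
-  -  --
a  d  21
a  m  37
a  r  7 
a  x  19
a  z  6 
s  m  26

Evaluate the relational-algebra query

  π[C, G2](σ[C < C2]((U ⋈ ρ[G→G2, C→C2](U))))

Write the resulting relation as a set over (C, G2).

{(19, d), (19, m), (21, m), (6, d), (6, m), (6, r), (6, x), (7, d), (7, m), (7, x)}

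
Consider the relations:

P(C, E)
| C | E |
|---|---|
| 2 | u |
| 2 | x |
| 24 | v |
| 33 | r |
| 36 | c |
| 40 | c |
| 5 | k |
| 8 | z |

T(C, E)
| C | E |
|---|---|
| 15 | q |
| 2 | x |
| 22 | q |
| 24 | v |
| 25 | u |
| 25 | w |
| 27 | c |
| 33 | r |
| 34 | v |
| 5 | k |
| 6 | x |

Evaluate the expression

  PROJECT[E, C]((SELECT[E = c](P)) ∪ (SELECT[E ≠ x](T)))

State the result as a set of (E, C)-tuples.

{(c, 27), (c, 36), (c, 40), (k, 5), (q, 15), (q, 22), (r, 33), (u, 25), (v, 24), (v, 34), (w, 25)}

Filtering on E = c leaves {(36, c), (40, c)}.
Filtering on E ≠ x leaves {(15, q), (22, q), (24, v), (25, u), (25, w), (27, c), (33, r), (34, v), (5, k)}.
Taking the union: {(15, q), (22, q), (24, v), (25, u), (25, w), (27, c), (33, r), (34, v), (36, c), (40, c), (5, k)}
Keep only column(s) E, C: {(c, 27), (c, 36), (c, 40), (k, 5), (q, 15), (q, 22), (r, 33), (u, 25), (v, 24), (v, 34), (w, 25)}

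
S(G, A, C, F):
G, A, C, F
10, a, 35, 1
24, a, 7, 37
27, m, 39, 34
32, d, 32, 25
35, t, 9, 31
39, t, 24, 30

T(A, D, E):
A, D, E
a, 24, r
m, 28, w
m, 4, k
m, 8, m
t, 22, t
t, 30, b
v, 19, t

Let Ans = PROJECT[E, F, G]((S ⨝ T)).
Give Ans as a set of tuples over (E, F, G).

{(b, 30, 39), (b, 31, 35), (k, 34, 27), (m, 34, 27), (r, 1, 10), (r, 37, 24), (t, 30, 39), (t, 31, 35), (w, 34, 27)}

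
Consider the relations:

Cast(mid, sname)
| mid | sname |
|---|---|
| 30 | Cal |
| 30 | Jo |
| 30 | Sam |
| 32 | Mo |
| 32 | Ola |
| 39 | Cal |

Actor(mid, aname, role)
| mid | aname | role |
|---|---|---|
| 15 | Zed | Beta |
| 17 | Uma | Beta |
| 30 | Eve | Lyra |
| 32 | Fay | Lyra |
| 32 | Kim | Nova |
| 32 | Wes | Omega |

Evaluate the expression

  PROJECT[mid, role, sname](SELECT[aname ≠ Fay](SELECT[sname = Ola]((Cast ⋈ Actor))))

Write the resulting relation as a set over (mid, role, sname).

{(32, Nova, Ola), (32, Omega, Ola)}

Cast ⋈ Actor (natural join on mid): {(30, Cal, Eve, Lyra), (30, Jo, Eve, Lyra), (30, Sam, Eve, Lyra), (32, Mo, Fay, Lyra), (32, Mo, Kim, Nova), (32, Mo, Wes, Omega), (32, Ola, Fay, Lyra), (32, Ola, Kim, Nova), (32, Ola, Wes, Omega)}
Filtering on sname = Ola leaves {(32, Ola, Fay, Lyra), (32, Ola, Kim, Nova), (32, Ola, Wes, Omega)}.
Filtering on aname ≠ Fay leaves {(32, Ola, Kim, Nova), (32, Ola, Wes, Omega)}.
Keep only column(s) mid, role, sname: {(32, Nova, Ola), (32, Omega, Ola)}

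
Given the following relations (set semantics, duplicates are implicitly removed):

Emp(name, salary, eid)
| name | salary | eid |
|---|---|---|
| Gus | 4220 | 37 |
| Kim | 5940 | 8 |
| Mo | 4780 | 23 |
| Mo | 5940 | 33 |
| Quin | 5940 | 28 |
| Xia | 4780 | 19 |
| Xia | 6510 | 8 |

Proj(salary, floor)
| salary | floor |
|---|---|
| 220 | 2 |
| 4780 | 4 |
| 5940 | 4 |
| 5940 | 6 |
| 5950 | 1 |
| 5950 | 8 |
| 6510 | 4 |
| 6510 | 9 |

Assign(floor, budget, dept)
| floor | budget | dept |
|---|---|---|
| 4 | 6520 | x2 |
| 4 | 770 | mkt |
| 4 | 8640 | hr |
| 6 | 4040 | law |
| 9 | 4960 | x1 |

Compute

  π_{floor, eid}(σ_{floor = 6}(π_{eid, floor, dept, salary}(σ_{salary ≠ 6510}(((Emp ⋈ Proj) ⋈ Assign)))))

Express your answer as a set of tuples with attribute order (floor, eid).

{(6, 28), (6, 33), (6, 8)}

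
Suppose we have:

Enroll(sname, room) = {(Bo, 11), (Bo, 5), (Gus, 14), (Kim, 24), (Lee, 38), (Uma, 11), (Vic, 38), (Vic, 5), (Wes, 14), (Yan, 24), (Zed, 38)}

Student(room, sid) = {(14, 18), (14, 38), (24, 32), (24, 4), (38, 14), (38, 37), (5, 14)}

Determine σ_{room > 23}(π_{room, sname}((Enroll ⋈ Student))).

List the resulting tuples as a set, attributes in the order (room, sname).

Natural join on room: {(Bo, 5, 14), (Gus, 14, 18), (Gus, 14, 38), (Kim, 24, 32), (Kim, 24, 4), (Lee, 38, 14), (Lee, 38, 37), (Vic, 38, 14), (Vic, 38, 37), (Vic, 5, 14), (Wes, 14, 18), (Wes, 14, 38), (Yan, 24, 32), (Yan, 24, 4), (Zed, 38, 14), (Zed, 38, 37)}
Keep only column(s) room, sname (7 duplicate(s) eliminated): {(14, Gus), (14, Wes), (24, Kim), (24, Yan), (38, Lee), (38, Vic), (38, Zed), (5, Bo), (5, Vic)}
Selection room > 23: {(24, Kim), (24, Yan), (38, Lee), (38, Vic), (38, Zed)}

{(24, Kim), (24, Yan), (38, Lee), (38, Vic), (38, Zed)}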